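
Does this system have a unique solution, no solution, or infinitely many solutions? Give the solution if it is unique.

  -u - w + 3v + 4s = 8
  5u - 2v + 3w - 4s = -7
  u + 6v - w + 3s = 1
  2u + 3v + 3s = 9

u = 3, v = -3, w = -4, s = 4

Row-reduce the augmented matrix:
R1 ← R1 / (-1).
R2 ← R2 − 5·R1.
R3 ← R3 − 1·R1.
R4 ← R4 − 2·R1.
R2 ← R2 / (13).
R1 ← R1 + 3·R2.
R3 ← R3 − 9·R2.
R4 ← R4 − 9·R2.
R3 ← R3 / (-8/13).
R1 ← R1 − 7/13·R3.
R2 ← R2 + 2/13·R3.
R4 ← R4 + 8/13·R3.
R4 ← R4 / (4).
R1 ← R1 + 31/8·R4.
R2 ← R2 − 9/4·R4.
R3 ← R3 − 53/8·R4.
Reading off the reduced rows gives u = 3, v = -3, w = -4, s = 4.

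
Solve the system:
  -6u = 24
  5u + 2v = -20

u = -4, v = 0

Row-reduce the augmented matrix:
R1 ← R1 / (-6).
R2 ← R2 − 5·R1.
R2 ← R2 / (2).
Reading off the reduced rows gives u = -4, v = 0.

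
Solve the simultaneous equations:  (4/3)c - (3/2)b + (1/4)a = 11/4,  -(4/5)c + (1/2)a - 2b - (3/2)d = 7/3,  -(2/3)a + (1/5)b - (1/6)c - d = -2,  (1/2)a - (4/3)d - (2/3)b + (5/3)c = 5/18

a = 1, b = -5/3, c = 0, d = 1

Row-reduce the augmented matrix:
R1 ← R1 / (1/4).
R2 ← R2 − 1/2·R1.
R3 ← R3 + 2/3·R1.
R4 ← R4 − 1/2·R1.
R1 ← R1 + 6·R2.
R3 ← R3 + 19/5·R2.
R4 ← R4 − 7/3·R2.
R3 ← R3 / (-4403/450).
R1 ← R1 + 232/15·R3.
R2 ← R2 + 52/15·R3.
R4 ← R4 − 319/45·R3.
R4 ← R4 / (-70999/26418).
R1 ← R1 − 7005/4403·R4.
R2 ← R2 − 7695/8806·R4.
R3 ← R3 − 3015/4403·R4.
Reading off the reduced rows gives a = 1, b = -5/3, c = 0, d = 1.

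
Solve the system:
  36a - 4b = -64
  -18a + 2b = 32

infinitely many solutions

Row-reduce:
R1 ← R1 / (36).
R2 ← R2 + 18·R1.
Rank is 1 with 2 unknowns, leaving b free.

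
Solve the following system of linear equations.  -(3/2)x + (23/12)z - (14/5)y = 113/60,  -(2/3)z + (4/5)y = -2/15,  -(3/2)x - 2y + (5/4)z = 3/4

no solution

Row-reduce:
R1 ← R1 / (-3/2).
R3 ← R3 + 3/2·R1.
R2 ← R2 / (4/5).
R1 ← R1 − 28/15·R2.
R3 ← R3 − 4/5·R2.
Row 3 reduces to 0 = -1, a contradiction. The system is inconsistent.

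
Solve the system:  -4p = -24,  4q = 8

p = 6, q = 2

Row-reduce the augmented matrix:
R1 ← R1 / (-4).
R2 ← R2 / (4).
Reading off the reduced rows gives p = 6, q = 2.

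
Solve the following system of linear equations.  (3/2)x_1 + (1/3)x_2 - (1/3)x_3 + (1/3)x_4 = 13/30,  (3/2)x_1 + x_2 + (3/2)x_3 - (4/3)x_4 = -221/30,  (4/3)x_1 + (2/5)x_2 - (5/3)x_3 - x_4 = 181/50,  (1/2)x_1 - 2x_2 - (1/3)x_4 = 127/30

x_1 = 0, x_2 = -11/5, x_3 = -3, x_4 = 1/2

Row-reduce the augmented matrix:
R1 ← R1 / (3/2).
R2 ← R2 − 3/2·R1.
R3 ← R3 − 4/3·R1.
R4 ← R4 − 1/2·R1.
R2 ← R2 / (2/3).
R1 ← R1 − 2/9·R2.
R3 ← R3 − 14/135·R2.
R4 ← R4 + 19/9·R2.
R3 ← R3 / (-149/90).
R1 ← R1 + 5/6·R3.
R2 ← R2 − 11/4·R3.
R4 ← R4 − 71/12·R3.
R4 ← R4 / (-8429/894).
R1 ← R1 − 581/447·R4.
R2 ← R2 + 3775/894·R4.
R3 ← R3 − 280/447·R4.
Reading off the reduced rows gives x_1 = 0, x_2 = -11/5, x_3 = -3, x_4 = 1/2.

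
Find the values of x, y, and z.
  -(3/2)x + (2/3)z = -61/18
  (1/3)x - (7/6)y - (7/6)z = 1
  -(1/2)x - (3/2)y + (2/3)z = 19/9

x = 3, y = -5/3, z = 5/3

Row-reduce the augmented matrix:
R1 ← R1 / (-3/2).
R2 ← R2 − 1/3·R1.
R3 ← R3 + 1/2·R1.
R2 ← R2 / (-7/6).
R3 ← R3 + 3/2·R2.
R3 ← R3 / (221/126).
R1 ← R1 + 4/9·R3.
R2 ← R2 − 55/63·R3.
Reading off the reduced rows gives x = 3, y = -5/3, z = 5/3.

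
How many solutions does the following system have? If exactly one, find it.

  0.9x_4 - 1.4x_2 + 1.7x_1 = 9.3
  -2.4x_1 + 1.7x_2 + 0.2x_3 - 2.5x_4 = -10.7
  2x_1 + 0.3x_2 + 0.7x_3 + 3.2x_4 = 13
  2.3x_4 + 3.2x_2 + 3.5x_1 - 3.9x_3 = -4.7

x_1 = 6, x_2 = 0, x_3 = 6, x_4 = -1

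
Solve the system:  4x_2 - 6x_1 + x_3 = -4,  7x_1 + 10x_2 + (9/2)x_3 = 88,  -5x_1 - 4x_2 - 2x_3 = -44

no solution

Row-reduce:
R1 ← R1 / (-6).
R2 ← R2 − 7·R1.
R3 ← R3 + 5·R1.
R2 ← R2 / (44/3).
R1 ← R1 + 2/3·R2.
R3 ← R3 + 22/3·R2.
Row 3 reduces to 0 = 1, a contradiction. The system is inconsistent.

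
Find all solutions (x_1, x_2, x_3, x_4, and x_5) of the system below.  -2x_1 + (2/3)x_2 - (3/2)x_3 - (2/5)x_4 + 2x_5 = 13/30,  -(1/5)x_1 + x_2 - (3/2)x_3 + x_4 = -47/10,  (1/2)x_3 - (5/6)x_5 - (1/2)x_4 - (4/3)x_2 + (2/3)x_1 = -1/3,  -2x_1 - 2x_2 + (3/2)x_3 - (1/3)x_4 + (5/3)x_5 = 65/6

infinitely many solutions

Row-reduce:
R1 ← R1 / (-2).
R2 ← R2 + 1/5·R1.
R3 ← R3 − 2/3·R1.
R4 ← R4 + 2·R1.
R2 ← R2 / (14/15).
R1 ← R1 + 1/3·R2.
R3 ← R3 + 10/9·R2.
R4 ← R4 + 8/3·R2.
R3 ← R3 / (-45/28).
R1 ← R1 − 15/56·R3.
R2 ← R2 + 81/56·R3.
R4 ← R4 + 6/7·R3.
R4 ← R4 / (611/225).
R1 ← R1 − 121/180·R4.
R2 ← R2 − 57/100·R4.
R3 ← R3 + 254/675·R4.
Rank is 4 with 5 unknowns, leaving x_5 free.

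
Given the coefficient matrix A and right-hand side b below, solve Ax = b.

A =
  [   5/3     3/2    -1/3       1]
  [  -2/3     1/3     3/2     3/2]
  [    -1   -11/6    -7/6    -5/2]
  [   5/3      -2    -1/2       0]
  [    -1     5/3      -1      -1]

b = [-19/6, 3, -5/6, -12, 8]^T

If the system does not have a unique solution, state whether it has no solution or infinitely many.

Row-reduce:
R1 ← R1 / (5/3).
R2 ← R2 + 2/3·R1.
R3 ← R3 + 1·R1.
R4 ← R4 − 5/3·R1.
R5 ← R5 + 1·R1.
R2 ← R2 / (14/15).
R1 ← R1 − 9/10·R2.
R3 ← R3 + 14/15·R2.
R4 ← R4 + 7/2·R2.
R5 ← R5 − 77/30·R2.
Swap R3 and R4.
R3 ← R3 / (119/24).
R1 ← R1 + 85/56·R3.
R2 ← R2 − 41/28·R3.
R5 ← R5 + 119/24·R3.
Swap R4 and R5.
R4 ← R4 / (1/2).
R1 ← R1 − 9/14·R4.
R2 ← R2 − 27/119·R4.
R3 ← R3 − 21/17·R4.
Row 5 reduces to 0 = -1, a contradiction. The system is inconsistent.

no solution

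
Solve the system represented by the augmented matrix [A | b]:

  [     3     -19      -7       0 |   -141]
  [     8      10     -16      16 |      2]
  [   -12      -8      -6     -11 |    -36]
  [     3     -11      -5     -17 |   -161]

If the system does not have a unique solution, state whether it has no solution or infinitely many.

Row-reduce the augmented matrix:
R1 ← R1 / (3).
R2 ← R2 − 8·R1.
R3 ← R3 + 12·R1.
R4 ← R4 − 3·R1.
R2 ← R2 / (182/3).
R1 ← R1 + 19/3·R2.
R3 ← R3 + 84·R2.
R4 ← R4 − 8·R2.
R3 ← R3 / (-394/13).
R1 ← R1 + 187/91·R3.
R2 ← R2 − 4/91·R3.
R4 ← R4 − 150/91·R3.
R4 ← R4 / (-25516/1379).
R1 ← R1 − 2521/2758·R4.
R2 ← R2 − 386/1379·R4.
R3 ← R3 + 145/394·R4.
Reading off the reduced rows gives x_1 = -6, x_2 = 5, x_3 = 4, x_4 = 4.

x_1 = -6, x_2 = 5, x_3 = 4, x_4 = 4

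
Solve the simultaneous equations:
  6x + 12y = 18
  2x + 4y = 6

infinitely many solutions

Row-reduce:
R1 ← R1 / (6).
R2 ← R2 − 2·R1.
Rank is 1 with 2 unknowns, leaving y free.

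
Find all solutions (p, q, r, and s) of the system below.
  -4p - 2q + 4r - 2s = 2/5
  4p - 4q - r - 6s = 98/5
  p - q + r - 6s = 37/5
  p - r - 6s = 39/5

Row-reduce the augmented matrix:
R1 ← R1 / (-4).
R2 ← R2 − 4·R1.
R3 ← R3 − 1·R1.
R4 ← R4 − 1·R1.
R2 ← R2 / (-6).
R1 ← R1 − 1/2·R2.
R3 ← R3 + 3/2·R2.
R4 ← R4 + 1/2·R2.
R3 ← R3 / (5/4).
R1 ← R1 + 3/4·R3.
R2 ← R2 + 1/2·R3.
R4 ← R4 + 1/4·R3.
R4 ← R4 / (-101/15).
R1 ← R1 + 43/15·R4.
R2 ← R2 + 7/15·R4.
R3 ← R3 + 18/5·R4.
Reading off the reduced rows gives p = 1/5, q = -14/5, r = -8/5, s = -1.

p = 1/5, q = -14/5, r = -8/5, s = -1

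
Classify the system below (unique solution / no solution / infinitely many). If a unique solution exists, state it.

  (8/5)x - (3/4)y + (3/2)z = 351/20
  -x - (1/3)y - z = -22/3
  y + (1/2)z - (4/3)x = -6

x = 3, y = -5, z = 6

Row-reduce the augmented matrix:
R1 ← R1 / (8/5).
R2 ← R2 + 1·R1.
R3 ← R3 + 4/3·R1.
R2 ← R2 / (-77/96).
R1 ← R1 + 15/32·R2.
R3 ← R3 − 3/8·R2.
R3 ← R3 / (265/154).
R1 ← R1 − 75/77·R3.
R2 ← R2 − 6/77·R3.
Reading off the reduced rows gives x = 3, y = -5, z = 6.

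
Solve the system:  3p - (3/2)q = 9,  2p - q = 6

Row-reduce:
R1 ← R1 / (3).
R2 ← R2 − 2·R1.
Rank is 1 with 2 unknowns, leaving q free.

infinitely many solutions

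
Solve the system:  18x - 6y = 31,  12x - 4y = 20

no solution

Row-reduce:
R1 ← R1 / (18).
R2 ← R2 − 12·R1.
Row 2 reduces to 0 = -2/3, a contradiction. The system is inconsistent.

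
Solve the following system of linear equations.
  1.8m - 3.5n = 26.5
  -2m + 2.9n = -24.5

Row-reduce the augmented matrix:
R1 ← R1 / (9/5).
R2 ← R2 + 2·R1.
R2 ← R2 / (-89/90).
R1 ← R1 + 35/18·R2.
Reading off the reduced rows gives m = 5, n = -5.

m = 5, n = -5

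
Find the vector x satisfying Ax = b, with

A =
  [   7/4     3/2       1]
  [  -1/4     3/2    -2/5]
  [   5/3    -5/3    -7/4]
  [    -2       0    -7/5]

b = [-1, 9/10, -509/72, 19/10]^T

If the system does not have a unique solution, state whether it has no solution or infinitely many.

Row-reduce the augmented matrix:
R1 ← R1 / (7/4).
R2 ← R2 + 1/4·R1.
R3 ← R3 − 5/3·R1.
R4 ← R4 + 2·R1.
R2 ← R2 / (12/7).
R1 ← R1 − 6/7·R2.
R3 ← R3 + 65/21·R2.
R4 ← R4 − 12/7·R2.
R3 ← R3 / (-19/6).
R1 ← R1 − 7/10·R3.
R2 ← R2 + 3/20·R3.
R4 reduces to 0 = 0, so the extra equation is consistent.
Reading off the reduced rows gives x_1 = -2, x_2 = 2/3, x_3 = 3/2.

x_1 = -2, x_2 = 2/3, x_3 = 3/2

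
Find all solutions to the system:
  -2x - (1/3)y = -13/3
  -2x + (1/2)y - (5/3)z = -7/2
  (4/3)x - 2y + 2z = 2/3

x = 2, y = 1, z = 0

Row-reduce the augmented matrix:
R1 ← R1 / (-2).
R2 ← R2 + 2·R1.
R3 ← R3 − 4/3·R1.
R2 ← R2 / (5/6).
R1 ← R1 − 1/6·R2.
R3 ← R3 + 20/9·R2.
R3 ← R3 / (-22/9).
R1 ← R1 − 1/3·R3.
R2 ← R2 + 2·R3.
Reading off the reduced rows gives x = 2, y = 1, z = 0.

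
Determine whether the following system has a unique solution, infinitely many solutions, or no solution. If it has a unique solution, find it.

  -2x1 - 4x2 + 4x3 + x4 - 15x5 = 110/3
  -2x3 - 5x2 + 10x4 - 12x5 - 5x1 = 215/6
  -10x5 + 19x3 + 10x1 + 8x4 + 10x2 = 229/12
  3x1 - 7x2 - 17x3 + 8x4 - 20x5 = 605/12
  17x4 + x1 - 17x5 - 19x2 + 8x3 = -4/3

x1 = -2, x2 = 7/3, x3 = -3/4, x4 = 0, x5 = -3

Row-reduce the augmented matrix:
R1 ← R1 / (-2).
R2 ← R2 + 5·R1.
R3 ← R3 − 10·R1.
R4 ← R4 − 3·R1.
R5 ← R5 − 1·R1.
R2 ← R2 / (5).
R1 ← R1 − 2·R2.
R3 ← R3 + 10·R2.
R4 ← R4 + 13·R2.
R5 ← R5 + 21·R2.
R3 ← R3 / (15).
R1 ← R1 − 14/5·R3.
R2 ← R2 + 12/5·R3.
R4 ← R4 + 211/5·R3.
R5 ← R5 + 202/5·R3.
R4 ← R4 / (8083/75).
R1 ← R1 + 1309/150·R4.
R2 ← R2 − 299/50·R4.
R3 ← R3 − 28/15·R4.
R5 ← R5 − 9331/75·R4.
R5 ← R5 / (597932/8083).
R1 ← R1 + 17552/8083·R5.
R2 ← R2 − 29478/8083·R5.
R3 ← R3 + 8262/8083·R5.
R4 ← R4 + 5389/8083·R5.
Reading off the reduced rows gives x1 = -2, x2 = 7/3, x3 = -3/4, x4 = 0, x5 = -3.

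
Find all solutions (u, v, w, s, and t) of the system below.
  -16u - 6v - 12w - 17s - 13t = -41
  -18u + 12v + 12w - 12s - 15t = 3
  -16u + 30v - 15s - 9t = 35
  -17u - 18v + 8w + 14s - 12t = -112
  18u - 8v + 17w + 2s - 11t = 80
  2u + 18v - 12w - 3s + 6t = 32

u = 4, v = 2, w = 1, s = -2, t = -1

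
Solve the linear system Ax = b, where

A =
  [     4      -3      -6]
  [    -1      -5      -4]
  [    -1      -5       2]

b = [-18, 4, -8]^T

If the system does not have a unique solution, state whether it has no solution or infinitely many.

x_1 = -6, x_2 = 2, x_3 = -2

Row-reduce the augmented matrix:
R1 ← R1 / (4).
R2 ← R2 + 1·R1.
R3 ← R3 + 1·R1.
R2 ← R2 / (-23/4).
R1 ← R1 + 3/4·R2.
R3 ← R3 + 23/4·R2.
R3 ← R3 / (6).
R1 ← R1 + 18/23·R3.
R2 ← R2 − 22/23·R3.
Reading off the reduced rows gives x_1 = -6, x_2 = 2, x_3 = -2.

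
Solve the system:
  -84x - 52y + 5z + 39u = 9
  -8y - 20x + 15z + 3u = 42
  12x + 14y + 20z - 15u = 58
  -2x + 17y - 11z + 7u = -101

no solution

Row-reduce:
R1 ← R1 / (-84).
R2 ← R2 + 20·R1.
R3 ← R3 − 12·R1.
R4 ← R4 + 2·R1.
R2 ← R2 / (92/21).
R1 ← R1 − 13/21·R2.
R3 ← R3 − 46/7·R2.
R4 ← R4 − 383/21·R2.
Swap R3 and R4.
R3 ← R3 / (-1578/23).
R1 ← R1 + 185/92·R3.
R2 ← R2 − 145/46·R3.
Row 4 reduces to 0 = -1/2, a contradiction. The system is inconsistent.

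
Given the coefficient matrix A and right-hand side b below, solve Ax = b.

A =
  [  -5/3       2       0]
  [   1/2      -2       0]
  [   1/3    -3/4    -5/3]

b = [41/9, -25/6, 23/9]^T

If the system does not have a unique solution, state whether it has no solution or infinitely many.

x_1 = -1/3, x_2 = 2, x_3 = -5/2

Row-reduce the augmented matrix:
R1 ← R1 / (-5/3).
R2 ← R2 − 1/2·R1.
R3 ← R3 − 1/3·R1.
R2 ← R2 / (-7/5).
R1 ← R1 + 6/5·R2.
R3 ← R3 + 7/20·R2.
R3 ← R3 / (-5/3).
Reading off the reduced rows gives x_1 = -1/3, x_2 = 2, x_3 = -5/2.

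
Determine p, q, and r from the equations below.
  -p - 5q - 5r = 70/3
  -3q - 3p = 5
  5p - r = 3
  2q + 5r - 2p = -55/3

Row-reduce the augmented matrix:
R1 ← R1 / (-1).
R2 ← R2 + 3·R1.
R3 ← R3 − 5·R1.
R4 ← R4 + 2·R1.
R2 ← R2 / (12).
R1 ← R1 − 5·R2.
R3 ← R3 + 25·R2.
R4 ← R4 − 12·R2.
R3 ← R3 / (21/4).
R1 ← R1 + 5/4·R3.
R2 ← R2 − 5/4·R3.
R4 reduces to 0 = 0, so the extra equation is consistent.
Reading off the reduced rows gives p = 0, q = -5/3, r = -3.

p = 0, q = -5/3, r = -3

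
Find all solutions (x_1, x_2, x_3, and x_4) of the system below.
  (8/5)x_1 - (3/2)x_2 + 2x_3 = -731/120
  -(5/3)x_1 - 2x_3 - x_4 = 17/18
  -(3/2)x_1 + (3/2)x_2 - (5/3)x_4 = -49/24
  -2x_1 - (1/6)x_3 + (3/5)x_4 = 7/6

Row-reduce the augmented matrix:
R1 ← R1 / (8/5).
R2 ← R2 + 5/3·R1.
R3 ← R3 + 3/2·R1.
R4 ← R4 + 2·R1.
R2 ← R2 / (-25/16).
R1 ← R1 + 15/16·R2.
R3 ← R3 − 3/32·R2.
R4 ← R4 + 15/8·R2.
R3 ← R3 / (47/25).
R1 ← R1 − 6/5·R3.
R2 ← R2 + 4/75·R3.
R4 ← R4 − 67/30·R3.
R4 ← R4 / (32581/8460).
R1 ← R1 − 80/47·R4.
R2 ← R2 − 250/423·R4.
R3 ← R3 + 259/282·R4.
Reading off the reduced rows gives x_1 = 1/3, x_2 = 7/4, x_3 = -2, x_4 = 5/2.

x_1 = 1/3, x_2 = 7/4, x_3 = -2, x_4 = 5/2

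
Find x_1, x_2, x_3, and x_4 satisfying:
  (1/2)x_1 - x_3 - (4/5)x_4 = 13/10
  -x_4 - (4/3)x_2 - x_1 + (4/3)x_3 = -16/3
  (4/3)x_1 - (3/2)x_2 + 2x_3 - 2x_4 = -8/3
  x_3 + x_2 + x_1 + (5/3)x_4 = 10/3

x_1 = 1, x_2 = 4, x_3 = 0, x_4 = -1

Row-reduce the augmented matrix:
R1 ← R1 / (1/2).
R2 ← R2 + 1·R1.
R3 ← R3 − 4/3·R1.
R4 ← R4 − 1·R1.
R2 ← R2 / (-4/3).
R3 ← R3 + 3/2·R2.
R4 ← R4 − 1·R2.
R3 ← R3 / (65/12).
R1 ← R1 + 2·R3.
R2 ← R2 − 1/2·R3.
R4 ← R4 − 5/2·R3.
R4 ← R4 / (-37/390).
R1 ← R1 + 153/325·R4.
R2 ← R2 − 542/325·R4.
R3 ← R3 − 367/650·R4.
Reading off the reduced rows gives x_1 = 1, x_2 = 4, x_3 = 0, x_4 = -1.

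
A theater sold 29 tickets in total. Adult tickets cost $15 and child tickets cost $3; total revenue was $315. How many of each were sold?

Let a = adult tickets, c = child tickets.
  c + a = 29
  3c + 15a = 315
Row-reduce the augmented matrix:
R2 ← R2 − 15·R1.
R2 ← R2 / (-12).
R1 ← R1 − 1·R2.
Reading off the reduced rows gives a = 19, c = 10.

adult tickets: 19, child tickets: 10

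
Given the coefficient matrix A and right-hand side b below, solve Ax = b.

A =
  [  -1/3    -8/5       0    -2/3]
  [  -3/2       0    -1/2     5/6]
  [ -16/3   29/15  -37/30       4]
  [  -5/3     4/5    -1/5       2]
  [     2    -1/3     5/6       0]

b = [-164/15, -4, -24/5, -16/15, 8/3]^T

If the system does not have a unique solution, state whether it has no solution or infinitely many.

Row-reduce the augmented matrix:
R1 ← R1 / (-1/3).
R2 ← R2 + 3/2·R1.
R3 ← R3 + 16/3·R1.
R4 ← R4 + 5/3·R1.
R5 ← R5 − 2·R1.
R2 ← R2 / (36/5).
R1 ← R1 − 24/5·R2.
R3 ← R3 − 413/15·R2.
R4 ← R4 − 44/5·R2.
R5 ← R5 + 149/15·R2.
R3 ← R3 / (733/1080).
R1 ← R1 − 1/3·R3.
R2 ← R2 + 5/72·R3.
R4 ← R4 − 37/90·R3.
R5 ← R5 − 31/216·R3.
R4 ← R4 / (1415/2199).
R1 ← R1 + 410/733·R4.
R2 ← R2 − 2345/4398·R4.
R3 ← R3 − 25/2199·R4.
R5 ← R5 − 2830/2199·R4.
R5 reduces to 0 = 0, so the extra equation is consistent.
Reading off the reduced rows gives x_1 = 4, x_2 = 6, x_3 = -4, x_4 = 0.

x_1 = 4, x_2 = 6, x_3 = -4, x_4 = 0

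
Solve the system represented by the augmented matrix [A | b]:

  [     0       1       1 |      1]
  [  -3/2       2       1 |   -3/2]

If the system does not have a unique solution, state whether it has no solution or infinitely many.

Row-reduce:
Swap R1 and R2.
R1 ← R1 / (-3/2).
R1 ← R1 + 4/3·R2.
Rank is 2 with 3 unknowns, leaving x_3 free.

infinitely many solutions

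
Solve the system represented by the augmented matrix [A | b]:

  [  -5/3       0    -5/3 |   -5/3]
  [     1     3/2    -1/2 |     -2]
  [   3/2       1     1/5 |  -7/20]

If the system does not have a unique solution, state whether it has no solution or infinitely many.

x_1 = 3/2, x_2 = -5/2, x_3 = -1/2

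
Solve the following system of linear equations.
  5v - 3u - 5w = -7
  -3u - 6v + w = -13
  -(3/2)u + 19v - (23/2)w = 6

no solution

Row-reduce:
R1 ← R1 / (-3).
R2 ← R2 + 3·R1.
R3 ← R3 + 3/2·R1.
R2 ← R2 / (-11).
R1 ← R1 + 5/3·R2.
R3 ← R3 − 33/2·R2.
Row 3 reduces to 0 = 1/2, a contradiction. The system is inconsistent.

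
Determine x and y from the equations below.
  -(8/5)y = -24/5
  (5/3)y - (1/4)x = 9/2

Row-reduce the augmented matrix:
Swap R1 and R2.
R1 ← R1 / (-1/4).
R2 ← R2 / (-8/5).
R1 ← R1 + 20/3·R2.
Reading off the reduced rows gives x = 2, y = 3.

x = 2, y = 3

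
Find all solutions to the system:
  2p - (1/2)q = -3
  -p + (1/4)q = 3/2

infinitely many solutions

Row-reduce:
R1 ← R1 / (2).
R2 ← R2 + 1·R1.
Rank is 1 with 2 unknowns, leaving q free.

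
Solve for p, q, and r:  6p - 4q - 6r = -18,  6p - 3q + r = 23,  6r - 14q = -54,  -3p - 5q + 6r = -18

p = 6, q = 6, r = 5

Row-reduce the augmented matrix:
R1 ← R1 / (6).
R2 ← R2 − 6·R1.
R4 ← R4 + 3·R1.
R1 ← R1 + 2/3·R2.
R3 ← R3 + 14·R2.
R4 ← R4 + 7·R2.
R3 ← R3 / (104).
R1 ← R1 − 11/3·R3.
R2 ← R2 − 7·R3.
R4 ← R4 − 52·R3.
R4 reduces to 0 = 0, so the extra equation is consistent.
Reading off the reduced rows gives p = 6, q = 6, r = 5.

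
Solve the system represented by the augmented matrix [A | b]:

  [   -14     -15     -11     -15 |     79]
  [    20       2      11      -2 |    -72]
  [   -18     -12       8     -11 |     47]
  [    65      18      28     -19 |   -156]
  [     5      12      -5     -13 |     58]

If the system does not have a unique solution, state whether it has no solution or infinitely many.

Row-reduce:
R1 ← R1 / (-14).
R2 ← R2 − 20·R1.
R3 ← R3 + 18·R1.
R4 ← R4 − 65·R1.
R5 ← R5 − 5·R1.
R2 ← R2 / (-136/7).
R1 ← R1 − 15/14·R2.
R3 ← R3 − 51/7·R2.
R4 ← R4 + 723/14·R2.
R5 ← R5 − 93/14·R2.
R3 ← R3 / (163/8).
R1 ← R1 − 143/272·R3.
R2 ← R2 − 33/136·R3.
R4 ← R4 + 2867/272·R3.
R5 ← R5 + 2867/272·R3.
R4 ← R4 / (-147563/5542).
R1 ← R1 + 1151/5542·R4.
R2 ← R2 − 3358/2771·R4.
R3 ← R3 + 4/163·R4.
R5 ← R5 + 147563/5542·R4.
Row 5 reduces to 0 = -2, a contradiction. The system is inconsistent.

no solution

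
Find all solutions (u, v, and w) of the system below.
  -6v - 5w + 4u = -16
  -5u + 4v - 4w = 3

infinitely many solutions

Row-reduce:
R1 ← R1 / (4).
R2 ← R2 + 5·R1.
R2 ← R2 / (-7/2).
R1 ← R1 + 3/2·R2.
Rank is 2 with 3 unknowns, leaving w free.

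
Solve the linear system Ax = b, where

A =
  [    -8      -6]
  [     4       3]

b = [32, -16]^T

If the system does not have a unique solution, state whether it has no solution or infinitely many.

Row-reduce:
R1 ← R1 / (-8).
R2 ← R2 − 4·R1.
Rank is 1 with 2 unknowns, leaving x_2 free.

infinitely many solutions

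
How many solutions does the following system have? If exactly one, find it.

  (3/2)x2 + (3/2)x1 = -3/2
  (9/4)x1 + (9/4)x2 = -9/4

infinitely many solutions

Row-reduce:
R1 ← R1 / (3/2).
R2 ← R2 − 9/4·R1.
Rank is 1 with 2 unknowns, leaving x2 free.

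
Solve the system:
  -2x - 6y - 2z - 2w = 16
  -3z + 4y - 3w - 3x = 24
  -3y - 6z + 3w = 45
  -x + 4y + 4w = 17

x = -5, y = 0, z = -6, w = 3

Row-reduce the augmented matrix:
R1 ← R1 / (-2).
R2 ← R2 + 3·R1.
R4 ← R4 + 1·R1.
R2 ← R2 / (13).
R1 ← R1 − 3·R2.
R3 ← R3 + 3·R2.
R4 ← R4 − 7·R2.
R3 ← R3 / (-6).
R1 ← R1 − 1·R3.
R4 ← R4 − 1·R3.
R4 ← R4 / (11/2).
R1 ← R1 − 3/2·R4.
R3 ← R3 + 1/2·R4.
Reading off the reduced rows gives x = -5, y = 0, z = -6, w = 3.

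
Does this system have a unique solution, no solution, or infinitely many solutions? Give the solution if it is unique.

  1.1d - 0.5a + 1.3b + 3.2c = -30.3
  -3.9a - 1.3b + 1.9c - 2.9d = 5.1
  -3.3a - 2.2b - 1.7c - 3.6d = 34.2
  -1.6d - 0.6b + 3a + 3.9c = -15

a = 0, b = -6, c = -6, d = -3

Row-reduce the augmented matrix:
R1 ← R1 / (-1/2).
R2 ← R2 + 39/10·R1.
R3 ← R3 + 33/10·R1.
R4 ← R4 − 3·R1.
R2 ← R2 / (-286/25).
R1 ← R1 + 13/5·R2.
R3 ← R3 + 539/50·R2.
R4 ← R4 − 36/5·R2.
R3 ← R3 / (-567/520).
R1 ← R1 + 51/44·R3.
R2 ← R2 − 1153/572·R3.
R4 ← R4 − 12279/1430·R3.
R4 ← R4 / (-26594/10395).
R1 ← R1 − 944/2079·R4.
R2 ← R2 − 5771/6237·R4.
R3 ← R3 − 22/567·R4.
Reading off the reduced rows gives a = 0, b = -6, c = -6, d = -3.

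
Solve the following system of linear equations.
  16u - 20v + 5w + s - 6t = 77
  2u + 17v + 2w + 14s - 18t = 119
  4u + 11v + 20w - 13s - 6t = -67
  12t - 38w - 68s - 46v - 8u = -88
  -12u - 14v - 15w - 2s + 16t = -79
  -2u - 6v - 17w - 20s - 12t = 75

u = 6, v = 1, w = -5, s = 2, t = -4

Row-reduce the augmented matrix:
R1 ← R1 / (16).
R2 ← R2 − 2·R1.
R3 ← R3 − 4·R1.
R4 ← R4 + 8·R1.
R5 ← R5 + 12·R1.
R6 ← R6 + 2·R1.
R2 ← R2 / (39/2).
R1 ← R1 + 5/4·R2.
R3 ← R3 − 16·R2.
R4 ← R4 + 56·R2.
R5 ← R5 + 29·R2.
R6 ← R6 + 17/2·R2.
R3 ← R3 / (2749/156).
R1 ← R1 − 125/312·R3.
R2 ← R2 − 11/156·R3.
R4 ← R4 + 2461/78·R3.
R5 ← R5 + 359/39·R3.
R6 ← R6 + 2461/156·R3.
R4 ← R4 / (-197272/2749).
R1 ← R1 − 8313/5498·R4.
R2 ← R2 − 2227/2749·R4.
R3 ← R3 + 3843/2749·R4.
R5 ← R5 − 17913/2749·R4.
R6 ← R6 + 98636/2749·R4.
R5 ← R5 / (-553469/49318).
R1 ← R1 + 216033/98636·R5.
R2 ← R2 + 58479/49318·R5.
R3 ← R3 − 49359/49318·R5.
R4 ← R4 − 15981/49318·R5.
R6 reduces to 0 = 0, so the extra equation is consistent.
Reading off the reduced rows gives u = 6, v = 1, w = -5, s = 2, t = -4.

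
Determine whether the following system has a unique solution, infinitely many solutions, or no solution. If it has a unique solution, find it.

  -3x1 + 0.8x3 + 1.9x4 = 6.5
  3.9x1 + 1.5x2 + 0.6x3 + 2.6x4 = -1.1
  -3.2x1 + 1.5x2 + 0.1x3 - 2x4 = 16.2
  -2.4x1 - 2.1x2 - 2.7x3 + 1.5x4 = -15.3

x1 = -2, x2 = 5, x3 = 3, x4 = -1

Row-reduce the augmented matrix:
R1 ← R1 / (-3).
R2 ← R2 − 39/10·R1.
R3 ← R3 + 16/5·R1.
R4 ← R4 + 12/5·R1.
R2 ← R2 / (3/2).
R3 ← R3 − 3/2·R2.
R4 ← R4 + 21/10·R2.
R3 ← R3 / (-359/150).
R1 ← R1 + 4/15·R3.
R2 ← R2 − 82/75·R3.
R4 ← R4 + 261/250·R3.
R4 ← R4 / (198277/17950).
R1 ← R1 − 273/718·R4.
R2 ← R2 + 8353/10770·R4.
R3 ← R3 − 2729/718·R4.
Reading off the reduced rows gives x1 = -2, x2 = 5, x3 = 3, x4 = -1.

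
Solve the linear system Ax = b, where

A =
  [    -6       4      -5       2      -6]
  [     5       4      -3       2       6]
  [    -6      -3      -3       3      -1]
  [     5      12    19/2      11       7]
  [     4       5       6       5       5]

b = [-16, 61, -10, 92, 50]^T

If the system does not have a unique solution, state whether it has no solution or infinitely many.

infinitely many solutions

Row-reduce:
R1 ← R1 / (-6).
R2 ← R2 − 5·R1.
R3 ← R3 + 6·R1.
R4 ← R4 − 5·R1.
R5 ← R5 − 4·R1.
R2 ← R2 / (22/3).
R1 ← R1 + 2/3·R2.
R3 ← R3 + 7·R2.
R4 ← R4 − 46/3·R2.
R5 ← R5 − 23/3·R2.
R3 ← R3 / (-213/44).
R1 ← R1 − 2/11·R3.
R2 ← R2 + 43/44·R3.
R4 ← R4 − 447/22·R3.
R5 ← R5 − 447/44·R3.
R4 ← R4 / (1696/71).
R1 ← R1 − 12/71·R4.
R2 ← R2 + 29/71·R4.
R3 ← R3 + 66/71·R4.
R5 ← R5 − 848/71·R4.
Rank is 4 with 5 unknowns, leaving x_5 free.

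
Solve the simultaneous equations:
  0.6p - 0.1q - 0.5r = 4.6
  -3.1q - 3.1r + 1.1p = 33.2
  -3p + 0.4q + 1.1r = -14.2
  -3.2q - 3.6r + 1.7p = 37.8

Row-reduce the augmented matrix:
R1 ← R1 / (3/5).
R2 ← R2 − 11/10·R1.
R3 ← R3 + 3·R1.
R4 ← R4 − 17/10·R1.
R2 ← R2 / (-35/12).
R1 ← R1 + 1/6·R2.
R3 ← R3 + 1/10·R2.
R4 ← R4 + 35/12·R2.
R3 ← R3 / (-2319/1750).
R1 ← R1 + 124/175·R3.
R2 ← R2 − 131/175·R3.
R4 reduces to 0 = 0, so the extra equation is consistent.
Reading off the reduced rows gives p = 2, q = -4, r = -6.

p = 2, q = -4, r = -6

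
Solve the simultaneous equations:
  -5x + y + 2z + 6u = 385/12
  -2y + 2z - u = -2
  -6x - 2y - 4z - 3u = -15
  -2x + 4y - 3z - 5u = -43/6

Row-reduce the augmented matrix:
R1 ← R1 / (-5).
R3 ← R3 + 6·R1.
R4 ← R4 + 2·R1.
R2 ← R2 / (-2).
R1 ← R1 + 1/5·R2.
R3 ← R3 + 16/5·R2.
R4 ← R4 − 18/5·R2.
R3 ← R3 / (-48/5).
R1 ← R1 + 3/5·R3.
R2 ← R2 + 1·R3.
R4 ← R4 + 1/5·R3.
R4 ← R4 / (-433/48).
R1 ← R1 + 9/16·R4.
R2 ← R2 − 67/48·R4.
R3 ← R3 − 43/48·R4.
Reading off the reduced rows gives x = -5/3, y = 11/4, z = 3, u = 5/2.

x = -5/3, y = 11/4, z = 3, u = 5/2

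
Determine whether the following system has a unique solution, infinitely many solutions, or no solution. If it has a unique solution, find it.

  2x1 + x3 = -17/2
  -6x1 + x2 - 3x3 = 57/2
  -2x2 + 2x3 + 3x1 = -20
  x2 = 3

Row-reduce the augmented matrix:
R1 ← R1 / (2).
R2 ← R2 + 6·R1.
R3 ← R3 − 3·R1.
R3 ← R3 + 2·R2.
R4 ← R4 − 1·R2.
R3 ← R3 / (1/2).
R1 ← R1 − 1/2·R3.
R4 reduces to 0 = 0, so the extra equation is consistent.
Reading off the reduced rows gives x1 = -3, x2 = 3, x3 = -5/2.

x1 = -3, x2 = 3, x3 = -5/2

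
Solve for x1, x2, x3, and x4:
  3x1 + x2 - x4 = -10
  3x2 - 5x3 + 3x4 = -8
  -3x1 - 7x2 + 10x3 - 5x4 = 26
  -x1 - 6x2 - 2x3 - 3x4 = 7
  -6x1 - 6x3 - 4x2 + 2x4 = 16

Row-reduce the augmented matrix:
R1 ← R1 / (3).
R3 ← R3 + 3·R1.
R4 ← R4 + 1·R1.
R5 ← R5 + 6·R1.
R2 ← R2 / (3).
R1 ← R1 − 1/3·R2.
R3 ← R3 + 6·R2.
R4 ← R4 + 17/3·R2.
R5 ← R5 + 2·R2.
Swap R3 and R4.
R3 ← R3 / (-103/9).
R1 ← R1 − 5/9·R3.
R2 ← R2 + 5/3·R3.
R5 ← R5 + 28/3·R3.
Swap R4 and R5.
R4 ← R4 / (10/103).
R1 ← R1 + 57/103·R4.
R2 ← R2 − 68/103·R4.
R3 ← R3 + 21/103·R4.
R5 reduces to 0 = 0, so the extra equation is consistent.
Reading off the reduced rows gives x1 = -3, x2 = -1, x3 = 1, x4 = 0.

x1 = -3, x2 = -1, x3 = 1, x4 = 0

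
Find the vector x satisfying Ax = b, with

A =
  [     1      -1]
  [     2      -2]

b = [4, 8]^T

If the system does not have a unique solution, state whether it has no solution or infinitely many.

Row-reduce:
R2 ← R2 − 2·R1.
Rank is 1 with 2 unknowns, leaving x_2 free.

infinitely many solutions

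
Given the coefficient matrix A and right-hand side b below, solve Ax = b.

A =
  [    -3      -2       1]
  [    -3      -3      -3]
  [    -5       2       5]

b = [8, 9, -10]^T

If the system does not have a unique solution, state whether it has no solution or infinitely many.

x_1 = 1, x_2 = -5, x_3 = 1

Row-reduce the augmented matrix:
R1 ← R1 / (-3).
R2 ← R2 + 3·R1.
R3 ← R3 + 5·R1.
R2 ← R2 / (-1).
R1 ← R1 − 2/3·R2.
R3 ← R3 − 16/3·R2.
R3 ← R3 / (-18).
R1 ← R1 + 3·R3.
R2 ← R2 − 4·R3.
Reading off the reduced rows gives x_1 = 1, x_2 = -5, x_3 = 1.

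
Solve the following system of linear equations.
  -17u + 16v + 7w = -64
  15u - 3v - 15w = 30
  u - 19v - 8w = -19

Row-reduce the augmented matrix:
R1 ← R1 / (-17).
R2 ← R2 − 15·R1.
R3 ← R3 − 1·R1.
R2 ← R2 / (189/17).
R1 ← R1 + 16/17·R2.
R3 ← R3 + 307/17·R2.
R3 ← R3 / (-1381/63).
R1 ← R1 + 73/63·R3.
R2 ← R2 + 50/63·R3.
Reading off the reduced rows gives u = 5, v = 0, w = 3.

u = 5, v = 0, w = 3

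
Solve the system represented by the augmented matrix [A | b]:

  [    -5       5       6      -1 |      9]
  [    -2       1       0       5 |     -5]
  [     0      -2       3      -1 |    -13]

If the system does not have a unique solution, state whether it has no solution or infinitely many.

infinitely many solutions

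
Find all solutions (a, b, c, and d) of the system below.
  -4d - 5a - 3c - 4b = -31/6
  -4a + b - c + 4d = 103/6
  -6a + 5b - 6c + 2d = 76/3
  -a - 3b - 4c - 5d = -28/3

Row-reduce the augmented matrix:
R1 ← R1 / (-5).
R2 ← R2 + 4·R1.
R3 ← R3 + 6·R1.
R4 ← R4 + 1·R1.
R2 ← R2 / (21/5).
R1 ← R1 − 4/5·R2.
R3 ← R3 − 49/5·R2.
R4 ← R4 + 11/5·R2.
R3 ← R3 / (-17/3).
R1 ← R1 − 1/3·R3.
R2 ← R2 − 1/3·R3.
R4 ← R4 + 8/3·R3.
R4 ← R4 / (509/119).
R1 ← R1 + 138/119·R4.
R2 ← R2 − 134/119·R4.
R3 ← R3 − 30/17·R4.
Reading off the reduced rows gives a = -1, b = 1, c = -3/2, d = 8/3.

a = -1, b = 1, c = -3/2, d = 8/3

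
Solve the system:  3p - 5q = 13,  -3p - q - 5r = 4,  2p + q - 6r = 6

p = 1, q = -2, r = -1

Row-reduce the augmented matrix:
R1 ← R1 / (3).
R2 ← R2 + 3·R1.
R3 ← R3 − 2·R1.
R2 ← R2 / (-6).
R1 ← R1 + 5/3·R2.
R3 ← R3 − 13/3·R2.
R3 ← R3 / (-173/18).
R1 ← R1 − 25/18·R3.
R2 ← R2 − 5/6·R3.
Reading off the reduced rows gives p = 1, q = -2, r = -1.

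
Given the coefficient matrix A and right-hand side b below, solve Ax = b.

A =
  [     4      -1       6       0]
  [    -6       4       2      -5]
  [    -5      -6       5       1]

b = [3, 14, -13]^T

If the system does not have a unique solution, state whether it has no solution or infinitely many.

Row-reduce:
R1 ← R1 / (4).
R2 ← R2 + 6·R1.
R3 ← R3 + 5·R1.
R2 ← R2 / (5/2).
R1 ← R1 + 1/4·R2.
R3 ← R3 + 29/4·R2.
R3 ← R3 / (222/5).
R1 ← R1 − 13/5·R3.
R2 ← R2 − 22/5·R3.
Rank is 3 with 4 unknowns, leaving x_4 free.

infinitely many solutions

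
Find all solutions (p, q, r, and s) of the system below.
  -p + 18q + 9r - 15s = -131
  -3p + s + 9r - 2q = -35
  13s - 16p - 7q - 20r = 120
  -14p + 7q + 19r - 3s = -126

p = 2, q = -1, r = -4, s = 5

Row-reduce the augmented matrix:
R1 ← R1 / (-1).
R2 ← R2 + 3·R1.
R3 ← R3 + 16·R1.
R4 ← R4 + 14·R1.
R2 ← R2 / (-56).
R1 ← R1 + 18·R2.
R3 ← R3 + 295·R2.
R4 ← R4 + 245·R2.
R3 ← R3 / (-1937/28).
R1 ← R1 + 45/14·R3.
R2 ← R2 − 9/28·R3.
R4 ← R4 + 113/4·R3.
R4 ← R4 / (207/149).
R1 ← R1 + 42/149·R4.
R2 ← R2 + 115/149·R4.
R3 ← R3 + 23/149·R4.
Reading off the reduced rows gives p = 2, q = -1, r = -4, s = 5.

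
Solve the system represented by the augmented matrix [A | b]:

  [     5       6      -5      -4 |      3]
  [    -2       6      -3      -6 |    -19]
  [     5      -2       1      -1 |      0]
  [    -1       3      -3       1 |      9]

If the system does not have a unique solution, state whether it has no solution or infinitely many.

x_1 = 2, x_2 = 3, x_3 = 1, x_4 = 5

Row-reduce the augmented matrix:
R1 ← R1 / (5).
R2 ← R2 + 2·R1.
R3 ← R3 − 5·R1.
R4 ← R4 + 1·R1.
R2 ← R2 / (42/5).
R1 ← R1 − 6/5·R2.
R3 ← R3 + 8·R2.
R4 ← R4 − 21/5·R2.
R3 ← R3 / (26/21).
R1 ← R1 + 2/7·R3.
R2 ← R2 + 25/42·R3.
R4 ← R4 + 3/2·R3.
R4 ← R4 / (-59/52).
R1 ← R1 + 9/13·R4.
R2 ← R2 + 153/52·R4.
R3 ← R3 + 89/26·R4.
Reading off the reduced rows gives x_1 = 2, x_2 = 3, x_3 = 1, x_4 = 5.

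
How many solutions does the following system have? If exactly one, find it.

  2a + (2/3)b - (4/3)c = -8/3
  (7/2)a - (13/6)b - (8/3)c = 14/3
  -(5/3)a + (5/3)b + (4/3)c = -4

Row-reduce:
R1 ← R1 / (2).
R2 ← R2 − 7/2·R1.
R3 ← R3 + 5/3·R1.
R2 ← R2 / (-10/3).
R1 ← R1 − 1/3·R2.
R3 ← R3 − 20/9·R2.
Rank is 2 with 3 unknowns, leaving c free.

infinitely many solutions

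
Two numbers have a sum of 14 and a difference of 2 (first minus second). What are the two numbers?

first number: 8, second number: 6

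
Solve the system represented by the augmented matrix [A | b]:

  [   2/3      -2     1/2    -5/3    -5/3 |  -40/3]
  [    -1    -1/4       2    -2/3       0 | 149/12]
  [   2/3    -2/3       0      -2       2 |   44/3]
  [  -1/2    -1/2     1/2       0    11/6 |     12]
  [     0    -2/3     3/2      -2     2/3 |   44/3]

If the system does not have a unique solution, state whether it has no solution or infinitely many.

x_1 = -3, x_2 = 5, x_3 = 4, x_4 = -4, x_5 = 6

Row-reduce the augmented matrix:
R1 ← R1 / (2/3).
R2 ← R2 + 1·R1.
R3 ← R3 − 2/3·R1.
R4 ← R4 + 1/2·R1.
R2 ← R2 / (-13/4).
R1 ← R1 + 3·R2.
R3 ← R3 − 4/3·R2.
R4 ← R4 + 2·R2.
R5 ← R5 + 2/3·R2.
R3 ← R3 / (49/78).
R1 ← R1 + 93/52·R3.
R2 ← R2 + 11/13·R3.
R4 ← R4 + 85/104·R3.
R5 ← R5 − 73/78·R3.
R4 ← R4 / (-419/294).
R1 ← R1 + 207/49·R4.
R2 ← R2 + 60/49·R4.
R3 ← R3 + 382/147·R4.
R5 ← R5 − 53/49·R4.
R5 ← R5 / (613/419).
R1 ← R1 + 3833/419·R5.
R2 ← R2 + 188/419·R5.
R3 ← R3 + 7454/1257·R5.
R4 ← R4 + 1634/419·R5.
Reading off the reduced rows gives x_1 = -3, x_2 = 5, x_3 = 4, x_4 = -4, x_5 = 6.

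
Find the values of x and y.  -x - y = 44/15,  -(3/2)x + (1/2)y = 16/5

x = -7/3, y = -3/5

From equation 1: x = -44/15 − y.
Substitute into equation 2 and solve: y = -3/5.
Then x = -7/3.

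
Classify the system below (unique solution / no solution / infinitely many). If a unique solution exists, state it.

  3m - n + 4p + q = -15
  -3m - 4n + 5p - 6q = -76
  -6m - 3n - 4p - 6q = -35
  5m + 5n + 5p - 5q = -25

Row-reduce the augmented matrix:
R1 ← R1 / (3).
R2 ← R2 + 3·R1.
R3 ← R3 + 6·R1.
R4 ← R4 − 5·R1.
R2 ← R2 / (-5).
R1 ← R1 + 1/3·R2.
R3 ← R3 + 5·R2.
R4 ← R4 − 20/3·R2.
R3 ← R3 / (-5).
R1 ← R1 − 11/15·R3.
R2 ← R2 + 9/5·R3.
R4 ← R4 − 31/3·R3.
R4 ← R4 / (-169/15).
R1 ← R1 − 61/75·R4.
R2 ← R2 − 16/25·R4.
R3 ← R3 + 1/5·R4.
Reading off the reduced rows gives m = 0, n = 5, p = -4, q = 6.

m = 0, n = 5, p = -4, q = 6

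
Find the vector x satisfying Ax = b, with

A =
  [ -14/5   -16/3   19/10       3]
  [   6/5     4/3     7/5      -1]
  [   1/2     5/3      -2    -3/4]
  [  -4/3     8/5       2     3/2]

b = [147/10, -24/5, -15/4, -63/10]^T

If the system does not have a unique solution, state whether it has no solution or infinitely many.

infinitely many solutions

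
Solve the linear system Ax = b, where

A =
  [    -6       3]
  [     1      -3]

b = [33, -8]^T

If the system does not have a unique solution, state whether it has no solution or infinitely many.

Row-reduce the augmented matrix:
R1 ← R1 / (-6).
R2 ← R2 − 1·R1.
R2 ← R2 / (-5/2).
R1 ← R1 + 1/2·R2.
Reading off the reduced rows gives x_1 = -5, x_2 = 1.

x_1 = -5, x_2 = 1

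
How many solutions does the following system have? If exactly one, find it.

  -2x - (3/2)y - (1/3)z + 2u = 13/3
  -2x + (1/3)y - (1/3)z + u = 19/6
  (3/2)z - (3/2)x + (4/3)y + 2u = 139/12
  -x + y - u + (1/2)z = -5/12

x = -1/3, y = 1, z = 5/2, u = 3

Row-reduce the augmented matrix:
R1 ← R1 / (-2).
R2 ← R2 + 2·R1.
R3 ← R3 + 3/2·R1.
R4 ← R4 + 1·R1.
R2 ← R2 / (11/6).
R1 ← R1 − 3/4·R2.
R3 ← R3 − 59/24·R2.
R4 ← R4 − 7/4·R2.
R3 ← R3 / (7/4).
R1 ← R1 − 1/6·R3.
R4 ← R4 − 2/3·R3.
R4 ← R4 / (-269/154).
R1 ← R1 + 59/77·R4.
R2 ← R2 + 6/11·R4.
R3 ← R3 − 81/77·R4.
Reading off the reduced rows gives x = -1/3, y = 1, z = 5/2, u = 3.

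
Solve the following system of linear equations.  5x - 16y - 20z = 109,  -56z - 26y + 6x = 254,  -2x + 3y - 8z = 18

Row-reduce:
R1 ← R1 / (5).
R2 ← R2 − 6·R1.
R3 ← R3 + 2·R1.
R2 ← R2 / (-34/5).
R1 ← R1 + 16/5·R2.
R3 ← R3 + 17/5·R2.
Rank is 2 with 3 unknowns, leaving z free.

infinitely many solutions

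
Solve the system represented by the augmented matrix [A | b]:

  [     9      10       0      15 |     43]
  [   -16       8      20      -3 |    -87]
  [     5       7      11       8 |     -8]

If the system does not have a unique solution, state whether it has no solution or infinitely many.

infinitely many solutions

Row-reduce:
R1 ← R1 / (9).
R2 ← R2 + 16·R1.
R3 ← R3 − 5·R1.
R2 ← R2 / (232/9).
R1 ← R1 − 10/9·R2.
R3 ← R3 − 13/9·R2.
R3 ← R3 / (573/58).
R1 ← R1 + 25/29·R3.
R2 ← R2 − 45/58·R3.
Rank is 3 with 4 unknowns, leaving x_4 free.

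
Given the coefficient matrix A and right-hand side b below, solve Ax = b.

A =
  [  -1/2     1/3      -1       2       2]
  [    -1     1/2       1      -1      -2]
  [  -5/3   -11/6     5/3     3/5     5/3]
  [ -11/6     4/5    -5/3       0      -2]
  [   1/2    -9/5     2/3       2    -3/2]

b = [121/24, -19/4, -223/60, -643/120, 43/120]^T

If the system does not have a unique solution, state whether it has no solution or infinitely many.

Row-reduce the augmented matrix:
R1 ← R1 / (-1/2).
R2 ← R2 + 1·R1.
R3 ← R3 + 5/3·R1.
R4 ← R4 + 11/6·R1.
R5 ← R5 − 1/2·R1.
R2 ← R2 / (-1/6).
R1 ← R1 + 2/3·R2.
R3 ← R3 + 53/18·R2.
R4 ← R4 + 19/45·R2.
R5 ← R5 + 22/15·R2.
R3 ← R3 / (-48).
R1 ← R1 + 10·R3.
R2 ← R2 + 18·R3.
R4 ← R4 + 28/5·R3.
R5 ← R5 + 401/15·R3.
R4 ← R4 / (-1919/450).
R1 ← R1 + 41/36·R4.
R2 ← R2 + 17/20·R4.
R3 ← R3 + 617/360·R4.
R5 ← R5 − 11783/5400·R4.
R5 ← R5 / (-206521/34542).
R1 ← R1 − 3100/5757·R5.
R2 ← R2 + 1335/1919·R5.
R3 ← R3 − 1576/5757·R5.
R4 ← R4 − 5325/3838·R5.
Reading off the reduced rows gives x_1 = 9/4, x_2 = 2, x_3 = 1/2, x_4 = 2, x_5 = 1.

x_1 = 9/4, x_2 = 2, x_3 = 1/2, x_4 = 2, x_5 = 1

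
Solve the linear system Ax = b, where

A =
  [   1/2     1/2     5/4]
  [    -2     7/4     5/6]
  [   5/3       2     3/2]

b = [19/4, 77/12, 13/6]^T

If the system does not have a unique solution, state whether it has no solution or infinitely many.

x_1 = -2, x_2 = -1, x_3 = 5

Row-reduce the augmented matrix:
R1 ← R1 / (1/2).
R2 ← R2 + 2·R1.
R3 ← R3 − 5/3·R1.
R2 ← R2 / (15/4).
R1 ← R1 − 1·R2.
R3 ← R3 − 1/3·R2.
R3 ← R3 / (-86/27).
R1 ← R1 − 17/18·R3.
R2 ← R2 − 14/9·R3.
Reading off the reduced rows gives x_1 = -2, x_2 = -1, x_3 = 5.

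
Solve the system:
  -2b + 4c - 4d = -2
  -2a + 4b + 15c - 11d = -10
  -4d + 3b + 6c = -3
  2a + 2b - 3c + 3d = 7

Row-reduce:
Swap R1 and R2.
R1 ← R1 / (-2).
R4 ← R4 − 2·R1.
R2 ← R2 / (-2).
R1 ← R1 + 2·R2.
R3 ← R3 − 3·R2.
R4 ← R4 − 6·R2.
R3 ← R3 / (12).
R1 ← R1 + 23/2·R3.
R2 ← R2 + 2·R3.
R4 ← R4 − 24·R3.
Row 4 reduces to 0 = 3, a contradiction. The system is inconsistent.

no solution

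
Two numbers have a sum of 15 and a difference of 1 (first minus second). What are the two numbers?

Let x = first number, y = second number.
  x + y = 15
  x - y = 1
Row-reduce the augmented matrix:
R2 ← R2 − 1·R1.
R2 ← R2 / (-2).
R1 ← R1 − 1·R2.
Reading off the reduced rows gives x = 8, y = 7.

first number: 8, second number: 7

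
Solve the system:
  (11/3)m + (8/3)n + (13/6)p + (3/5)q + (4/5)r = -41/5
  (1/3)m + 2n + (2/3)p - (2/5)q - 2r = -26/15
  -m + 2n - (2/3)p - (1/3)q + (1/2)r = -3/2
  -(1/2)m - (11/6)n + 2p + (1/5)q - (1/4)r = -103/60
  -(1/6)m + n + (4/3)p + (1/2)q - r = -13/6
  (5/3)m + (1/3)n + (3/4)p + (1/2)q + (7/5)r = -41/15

no solution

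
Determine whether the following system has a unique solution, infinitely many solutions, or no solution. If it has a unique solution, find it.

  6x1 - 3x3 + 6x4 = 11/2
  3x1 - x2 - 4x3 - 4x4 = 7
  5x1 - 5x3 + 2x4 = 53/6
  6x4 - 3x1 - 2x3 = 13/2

Row-reduce the augmented matrix:
R1 ← R1 / (6).
R2 ← R2 − 3·R1.
R3 ← R3 − 5·R1.
R4 ← R4 + 3·R1.
R2 ← R2 / (-1).
R3 ← R3 / (-5/2).
R1 ← R1 + 1/2·R3.
R2 ← R2 − 5/2·R3.
R4 ← R4 + 7/2·R3.
R4 ← R4 / (66/5).
R1 ← R1 − 8/5·R4.
R2 ← R2 − 4·R4.
R3 ← R3 − 6/5·R4.
Reading off the reduced rows gives x1 = -1/3, x2 = -1, x3 = -2, x4 = 1/4.

x1 = -1/3, x2 = -1, x3 = -2, x4 = 1/4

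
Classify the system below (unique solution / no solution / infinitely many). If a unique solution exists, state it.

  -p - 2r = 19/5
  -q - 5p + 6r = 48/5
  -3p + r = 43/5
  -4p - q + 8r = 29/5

Row-reduce the augmented matrix:
R1 ← R1 / (-1).
R2 ← R2 + 5·R1.
R3 ← R3 + 3·R1.
R4 ← R4 + 4·R1.
R2 ← R2 / (-1).
R4 ← R4 + 1·R2.
R3 ← R3 / (7).
R1 ← R1 − 2·R3.
R2 ← R2 + 16·R3.
R4 reduces to 0 = 0, so the extra equation is consistent.
Reading off the reduced rows gives p = -3, q = 3, r = -2/5.

p = -3, q = 3, r = -2/5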